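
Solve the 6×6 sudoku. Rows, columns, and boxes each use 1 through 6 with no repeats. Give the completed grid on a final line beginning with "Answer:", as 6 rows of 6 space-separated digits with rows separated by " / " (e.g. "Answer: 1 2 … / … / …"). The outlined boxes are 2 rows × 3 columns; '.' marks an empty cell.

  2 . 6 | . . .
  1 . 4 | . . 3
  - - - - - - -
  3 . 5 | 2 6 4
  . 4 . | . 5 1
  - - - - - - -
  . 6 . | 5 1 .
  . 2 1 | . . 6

Step 1. [r1c5∈{4}] r1c5 is down to just 4 ⇒ r1c5=4.
Step 2. [r6c4∈{3,4}] across col 4, 4 lands solely at r6c4. So r6c4=4.
Step 3. [r2c2∈{5}] nothing but 5 survives at r2c2 ⇒ r2c2=5.
Step 4. [r3c2∈{1}] nothing but 1 survives at r3c2 ⇒ r3c2=1.
Step 5. [r2c5∈{2}] r2c5's peers cover all but 2 ⇒ r2c5=2.
Step 6. [r5c6∈{2}] r5c6's peers cover all but 2. So r5c6=2.
Step 7. [r6c5∈{3}] only 3 remains possible at r6c5, so r6c5=3.
Step 8. [r4c4∈{3}] r4c4 is down to just 3, so r4c4=3.
Step 9. [r1c6∈{5}] only 5 remains possible at r1c6, so r1c6=5.
Step 10. [r5c3∈{3}] nothing but 3 survives at r5c3 ⇒ r5c3=3.
Step 11. [r6c1∈{5}] only 5 remains possible at r6c1, so r6c1=5.
Step 12. [r4c3∈{2}] only 2 remains possible at r4c3. So r4c3=2.
Step 13. [r1c4∈{1}] r1c4 is down to just 1 ⇒ r1c4=1.
Step 14. [r2c4∈{6}] nothing but 6 survives at r2c4 ⇒ r2c4=6.
Step 15. [r5c1∈{4}] r5c1's peers cover all but 4. So r5c1=4.
Step 16. [r4c1∈{6}] r4c1 has the single candidate 6 ⇒ r4c1=6.
Step 17. [r1c2∈{3}] r1c2 is down to just 3 ⇒ r1c2=3.

Answer: 2 3 6 1 4 5 / 1 5 4 6 2 3 / 3 1 5 2 6 4 / 6 4 2 3 5 1 / 4 6 3 5 1 2 / 5 2 1 4 3 6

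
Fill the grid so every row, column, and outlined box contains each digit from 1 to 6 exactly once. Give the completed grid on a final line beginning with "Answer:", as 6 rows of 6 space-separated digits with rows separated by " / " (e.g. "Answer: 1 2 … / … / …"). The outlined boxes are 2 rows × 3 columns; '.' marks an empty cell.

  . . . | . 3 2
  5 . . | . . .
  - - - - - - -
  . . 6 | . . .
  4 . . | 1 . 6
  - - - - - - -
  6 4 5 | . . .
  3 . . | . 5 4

Step 1. [r3c1∈{1,2}] in col 1, 2 fits only at r3c1, so r3c1=2.
Step 2. [r3c2∈{1,3,5}] row 3 places 1 nowhere but r3c2. So r3c2=1.
Step 3. [r2c5∈{1,4,6}] 6 has one home in col 5: r2c5 ⇒ r2c5=6.
Step 4. [r6c3∈{1,2}] 1 has one home in row 6: r6c3. So r6c3=1.
Step 5. [r2c4∈{4}] nothing but 4 survives at r2c4. So r2c4=4.
Step 6. [r3c6∈{3,5}] col 6 places 5 nowhere but r3c6 ⇒ r3c6=5.
Step 7. [r6c2∈{2}] r6c2 has the single candidate 2 ⇒ r6c2=2.
Step 8. [r5c6∈{1,3}] 3 has one home in col 6: r5c6, so r5c6=3.
Step 9. [r2c2∈{3}] r2c2's peers cover all but 3, so r2c2=3.
Step 10. [r4c5∈{2}] nothing but 2 survives at r4c5 ⇒ r4c5=2.
Step 11. [r5c5∈{1}] nothing but 1 survives at r5c5, so r5c5=1.
Step 12. [r1c2∈{6}] r1c2 has the single candidate 6 ⇒ r1c2=6.
Step 13. [r2c6∈{1}] r2c6's peers cover all but 1, so r2c6=1.
Step 14. [r3c5∈{4}] r3c5's peers cover all but 4, so r3c5=4.
Step 15. [r1c3∈{4}] only 4 remains possible at r1c3. So r1c3=4.
Step 16. [r1c4∈{5}] nothing but 5 survives at r1c4, so r1c4=5.
Step 17. [r4c3∈{3}] r4c3 has the single candidate 3 ⇒ r4c3=3.
Step 18. [r2c3∈{2}] nothing but 2 survives at r2c3, so r2c3=2.
Step 19. [r6c4∈{6}] r6c4's peers cover all but 6 ⇒ r6c4=6.
Step 20. [r3c4∈{3}] nothing but 3 survives at r3c4 ⇒ r3c4=3.
Step 21. [r5c4∈{2}] r5c4 is down to just 2. So r5c4=2.
Step 22. [r1c1∈{1}] only 1 remains possible at r1c1 ⇒ r1c1=1.
Step 23. [r4c2∈{5}] r4c2's peers cover all but 5. So r4c2=5.

Answer: 1 6 4 5 3 2 / 5 3 2 4 6 1 / 2 1 6 3 4 5 / 4 5 3 1 2 6 / 6 4 5 2 1 3 / 3 2 1 6 5 4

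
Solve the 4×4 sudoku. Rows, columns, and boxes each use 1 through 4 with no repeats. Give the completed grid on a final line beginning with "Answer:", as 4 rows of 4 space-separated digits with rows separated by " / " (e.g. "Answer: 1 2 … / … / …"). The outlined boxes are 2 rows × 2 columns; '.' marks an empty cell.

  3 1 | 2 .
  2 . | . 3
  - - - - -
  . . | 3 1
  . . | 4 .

Step 1. [r3c2∈{2,4}] 2 has one home in row 3: r3c2, so r3c2=2.
Step 2. [r2c3∈{1}] r2c3 is down to just 1, so r2c3=1.
Step 3. [r4c1∈{1}] r4c1's peers cover all but 1 ⇒ r4c1=1.
Step 4. [r3c1∈{4}] r3c1's peers cover all but 4. So r3c1=4.
Step 5. [r1c4∈{4}] nothing but 4 survives at r1c4 ⇒ r1c4=4.
Step 6. [r4c4∈{2}] r4c4 has the single candidate 2 ⇒ r4c4=2.
Step 7. [r2c2∈{4}] r2c2 has the single candidate 4, so r2c2=4.
Step 8. [r4c2∈{3}] nothing but 3 survives at r4c2. So r4c2=3.

Answer: 3 1 2 4 / 2 4 1 3 / 4 2 3 1 / 1 3 4 2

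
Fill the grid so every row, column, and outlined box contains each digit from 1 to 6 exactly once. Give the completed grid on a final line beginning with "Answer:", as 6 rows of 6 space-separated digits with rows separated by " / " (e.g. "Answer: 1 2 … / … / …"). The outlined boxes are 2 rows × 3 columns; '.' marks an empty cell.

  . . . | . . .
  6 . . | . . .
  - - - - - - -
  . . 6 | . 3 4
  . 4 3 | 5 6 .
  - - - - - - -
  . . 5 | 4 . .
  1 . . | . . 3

Step 1. [r1c1∈{2,3,4,5}] across col 1, 4 lands solely at r1c1 ⇒ r1c1=4.
Step 2. [r4c6∈{1,2}] row 4 places 1 nowhere but r4c6 ⇒ r4c6=1.
Step 3. [r3c4∈{2}] only 2 remains possible at r3c4, so r3c4=2.
Step 4. [r3c2∈{1,5}] r3c2 is the only open cell in row 3 admitting 1. So r3c2=1.
Step 5. [r2c5∈{1,2,4,5}] 4 has one home in row 2: r2c5, so r2c5=4.
Step 6. [r6c4∈{6}] only 6 remains possible at r6c4, so r6c4=6.
Step 7. [r5c6∈{2}] nothing but 2 survives at r5c6 ⇒ r5c6=2.
Step 8. [r1c5∈{1,2,5}] in col 5, 2 fits only at r1c5, so r1c5=2.
Step 9. [r1c3∈{1}] nothing but 1 survives at r1c3. So r1c3=1.
Step 10. [r2c6∈{5}] only 5 remains possible at r2c6. So r2c6=5.
Step 11. [r6c2∈{2}] r6c2's peers cover all but 2, so r6c2=2.
Step 12. [r2c2∈{3}] r2c2's peers cover all but 3, so r2c2=3.
Step 13. [r3c1∈{5}] r3c1's peers cover all but 5 ⇒ r3c1=5.
Step 14. [r2c3∈{2}] r2c3's peers cover all but 2, so r2c3=2.
Step 15. [r5c5∈{1}] r5c5 has the single candidate 1. So r5c5=1.
Step 16. [r4c1∈{2}] r4c1 has the single candidate 2, so r4c1=2.
Step 17. [r1c4∈{3}] r1c4 is down to just 3. So r1c4=3.
Step 18. [r1c2∈{5}] nothing but 5 survives at r1c2, so r1c2=5.
Step 19. [r6c5∈{5}] r6c5 has the single candidate 5, so r6c5=5.
Step 20. [r5c1∈{3}] nothing but 3 survives at r5c1, so r5c1=3.
Step 21. [r5c2∈{6}] only 6 remains possible at r5c2 ⇒ r5c2=6.
Step 22. [r1c6∈{6}] nothing but 6 survives at r1c6, so r1c6=6.
Step 23. [r6c3∈{4}] r6c3 has the single candidate 4. So r6c3=4.
Step 24. [r2c4∈{1}] r2c4's peers cover all but 1 ⇒ r2c4=1.

Answer: 4 5 1 3 2 6 / 6 3 2 1 4 5 / 5 1 6 2 3 4 / 2 4 3 5 6 1 / 3 6 5 4 1 2 / 1 2 4 6 5 3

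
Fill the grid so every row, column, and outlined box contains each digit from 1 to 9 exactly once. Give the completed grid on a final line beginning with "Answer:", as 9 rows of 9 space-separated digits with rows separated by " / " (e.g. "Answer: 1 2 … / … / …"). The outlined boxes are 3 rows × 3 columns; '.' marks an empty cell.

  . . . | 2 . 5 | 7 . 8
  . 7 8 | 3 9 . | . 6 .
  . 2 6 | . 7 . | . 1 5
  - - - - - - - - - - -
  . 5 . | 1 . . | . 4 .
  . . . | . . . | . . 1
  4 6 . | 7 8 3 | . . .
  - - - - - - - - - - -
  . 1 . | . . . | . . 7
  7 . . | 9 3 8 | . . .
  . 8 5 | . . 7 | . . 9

Step 1. [r6c9∈{2}] only 2 remains possible at r6c9. So r6c9=2.
Step 2. [r1c5∈{1,4,6}] 6 has one home in row 1: r1c5 ⇒ r1c5=6.
Step 3. [r4c5∈{2}] r4c5 has the single candidate 2 ⇒ r4c5=2.
Step 4. [r7c6∈{2,4,6}] r7c6 is the only open cell in col 6 admitting 2 ⇒ r7c6=2.
Step 5. [r4c9∈{3,6}] col 9 places 3 nowhere but r4c9. So r4c9=3.
Step 6. [r8c7∈{1,2,4,5,6}] across row 8, 1 lands solely at r8c7 ⇒ r8c7=1.
Step 7. [r8c8∈{2,5}] in row 8, 5 fits only at r8c8, so r8c8=5.
Step 8. [r6c8∈{9}] r6c8's peers cover all but 9 ⇒ r6c8=9.
Step 9. [r1c8∈{3}] r1c8 is down to just 3. So r1c8=3.
Step 10. [r2c9∈{4}] r2c9 has the single candidate 4 ⇒ r2c9=4.
Step 11. [r3c1∈{3,9}] 3 has one home in row 3: r3c1 ⇒ r3c1=3.
Step 12. [r9c7∈{2,3,4,6}] r9c7 is the only open cell in row 9 admitting 3 ⇒ r9c7=3.
Step 13. [r7c7∈{4,6,8}] r7c7 is the only open cell in col 7 admitting 4. So r7c7=4.
Step 14. [r8c3∈{2,4}] r8c3 is the only open cell in row 8 admitting 2, so r8c3=2.
Step 15. [r1c3∈{1,4,9}] 4 has one home in col 3: r1c3. So r1c3=4.
Step 16. [r5c8∈{7,8}] across col 8, 7 lands solely at r5c8, so r5c8=7.
Step 17. [r1c1∈{1,9}] r1c1 is the only open cell in row 1 admitting 1. So r1c1=1.
Step 18. [r3c6∈{4}] nothing but 4 survives at r3c6 ⇒ r3c6=4.
Step 19. [r7c3∈{3,9}] in row 7, 3 fits only at r7c3. So r7c3=3.
Step 20. [r5c3∈{9}] nothing but 9 survives at r5c3, so r5c3=9.
Step 21. [r5c6∈{6}] r5c6 has the single candidate 6, so r5c6=6.
Step 22. [r7c5∈{5}] r7c5's peers cover all but 5, so r7c5=5.
Step 23. [r4c1∈{8}] r4c1 has the single candidate 8, so r4c1=8.
Step 24. [r9c1∈{6}] only 6 remains possible at r9c1 ⇒ r9c1=6.
Step 25. [r5c5∈{4}] r5c5's peers cover all but 4 ⇒ r5c5=4.
Step 26. [r6c7∈{5}] r6c7 has the single candidate 5, so r6c7=5.
Step 27. [r9c4∈{4}] nothing but 4 survives at r9c4 ⇒ r9c4=4.
Step 28. [r2c1∈{5}] only 5 remains possible at r2c1, so r2c1=5.
Step 29. [r8c2∈{4}] r8c2's peers cover all but 4. So r8c2=4.
Step 30. [r6c3∈{1}] r6c3's peers cover all but 1, so r6c3=1.
Step 31. [r9c8∈{2}] only 2 remains possible at r9c8, so r9c8=2.
Step 32. [r2c6∈{1}] r2c6 has the single candidate 1 ⇒ r2c6=1.
Step 33. [r3c7∈{9}] r3c7 is down to just 9 ⇒ r3c7=9.
Step 34. [r5c4∈{5}] r5c4's peers cover all but 5. So r5c4=5.
Step 35. [r5c2∈{3}] nothing but 3 survives at r5c2 ⇒ r5c2=3.
Step 36. [r7c8∈{8}] r7c8 has the single candidate 8 ⇒ r7c8=8.
Step 37. [r3c4∈{8}] r3c4's peers cover all but 8, so r3c4=8.
Step 38. [r2c7∈{2}] only 2 remains possible at r2c7 ⇒ r2c7=2.
Step 39. [r7c4∈{6}] r7c4's peers cover all but 6. So r7c4=6.
Step 40. [r4c3∈{7}] r4c3 has the single candidate 7 ⇒ r4c3=7.
Step 41. [r1c2∈{9}] r1c2 is down to just 9 ⇒ r1c2=9.
Step 42. [r9c5∈{1}] r9c5 is down to just 1. So r9c5=1.
Step 43. [r5c7∈{8}] r5c7 has the single candidate 8. So r5c7=8.
Step 44. [r5c1∈{2}] r5c1's peers cover all but 2, so r5c1=2.
Step 45. [r4c7∈{6}] r4c7 is down to just 6 ⇒ r4c7=6.
Step 46. [r8c9∈{6}] r8c9 has the single candidate 6, so r8c9=6.
Step 47. [r4c6∈{9}] r4c6's peers cover all but 9. So r4c6=9.
Step 48. [r7c1∈{9}] r7c1 has the single candidate 9 ⇒ r7c1=9.

Answer: 1 9 4 2 6 5 7 3 8 / 5 7 8 3 9 1 2 6 4 / 3 2 6 8 7 4 9 1 5 / 8 5 7 1 2 9 6 4 3 / 2 3 9 5 4 6 8 7 1 / 4 6 1 7 8 3 5 9 2 / 9 1 3 6 5 2 4 8 7 / 7 4 2 9 3 8 1 5 6 / 6 8 5 4 1 7 3 2 9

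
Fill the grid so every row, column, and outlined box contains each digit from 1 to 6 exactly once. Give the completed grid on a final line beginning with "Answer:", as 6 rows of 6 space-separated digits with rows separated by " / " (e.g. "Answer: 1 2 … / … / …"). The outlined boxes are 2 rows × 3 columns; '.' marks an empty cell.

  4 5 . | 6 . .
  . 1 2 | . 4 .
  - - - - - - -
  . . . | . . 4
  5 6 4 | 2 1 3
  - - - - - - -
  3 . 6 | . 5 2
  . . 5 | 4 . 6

Step 1. [r1c3∈{3}] r1c3 has the single candidate 3. So r1c3=3.
Step 2. [r6c1∈{1,2}] in row 6, 1 fits only at r6c1 ⇒ r6c1=1.
Step 3. [r3c4∈{5}] r3c4 is down to just 5. So r3c4=5.
Step 4. [r3c1∈{2}] r3c1 has the single candidate 2 ⇒ r3c1=2.
Step 5. [r2c4∈{3}] nothing but 3 survives at r2c4 ⇒ r2c4=3.
Step 6. [r5c2∈{4}] r5c2 is down to just 4 ⇒ r5c2=4.
Step 7. [r3c5∈{6}] r3c5 has the single candidate 6. So r3c5=6.
Step 8. [r3c2∈{3}] nothing but 3 survives at r3c2. So r3c2=3.
Step 9. [r2c6∈{5}] r2c6's peers cover all but 5, so r2c6=5.
Step 10. [r6c5∈{3}] nothing but 3 survives at r6c5, so r6c5=3.
Step 11. [r1c6∈{1}] only 1 remains possible at r1c6, so r1c6=1.
Step 12. [r6c2∈{2}] r6c2 is down to just 2, so r6c2=2.
Step 13. [r2c1∈{6}] r2c1's peers cover all but 6, so r2c1=6.
Step 14. [r3c3∈{1}] r3c3 has the single candidate 1 ⇒ r3c3=1.
Step 15. [r5c4∈{1}] only 1 remains possible at r5c4, so r5c4=1.
Step 16. [r1c5∈{2}] r1c5's peers cover all but 2. So r1c5=2.

Answer: 4 5 3 6 2 1 / 6 1 2 3 4 5 / 2 3 1 5 6 4 / 5 6 4 2 1 3 / 3 4 6 1 5 2 / 1 2 5 4 3 6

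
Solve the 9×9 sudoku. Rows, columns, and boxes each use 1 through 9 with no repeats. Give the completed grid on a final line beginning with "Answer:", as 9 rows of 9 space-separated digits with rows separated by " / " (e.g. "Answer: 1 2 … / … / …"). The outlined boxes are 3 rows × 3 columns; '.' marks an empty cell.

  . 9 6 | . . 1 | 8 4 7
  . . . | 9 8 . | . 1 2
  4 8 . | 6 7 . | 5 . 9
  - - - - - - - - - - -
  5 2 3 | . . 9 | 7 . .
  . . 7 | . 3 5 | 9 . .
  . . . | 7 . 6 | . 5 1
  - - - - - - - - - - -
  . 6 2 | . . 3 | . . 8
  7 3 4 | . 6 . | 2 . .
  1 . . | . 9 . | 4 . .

Step 1. [r8c4∈{1,5,8}] r8c4 is the only open cell in row 8 admitting 1, so r8c4=1.
Step 2. [r9c2∈{5}] only 5 remains possible at r9c2 ⇒ r9c2=5.
Step 3. [r1c1∈{2,3}] col 1 places 2 nowhere but r1c1. So r1c1=2.
Step 4. [r9c3∈{8}] r9c3 has the single candidate 8 ⇒ r9c3=8.
Step 5. [r5c1∈{6,8}] r5c1 is the only open cell in col 1 admitting 6, so r5c1=6.
Step 6. [r5c9∈{4}] only 4 remains possible at r5c9 ⇒ r5c9=4.
Step 7. [r7c1∈{9}] r7c1 has the single candidate 9. So r7c1=9.
Step 8. [r1c5∈{5}] nothing but 5 survives at r1c5 ⇒ r1c5=5.
Step 9. [r7c5∈{4}] r7c5 is down to just 4. So r7c5=4.
Step 10. [r9c4∈{2}] r9c4 is down to just 2. So r9c4=2.
Step 11. [r3c8∈{3}] nothing but 3 survives at r3c8, so r3c8=3.
Step 12. [r4c9∈{6}] r4c9 has the single candidate 6. So r4c9=6.
Step 13. [r5c4∈{8}] r5c4 is down to just 8 ⇒ r5c4=8.
Step 14. [r9c6∈{7}] r9c6's peers cover all but 7, so r9c6=7.
Step 15. [r2c6∈{4}] r2c6 is down to just 4, so r2c6=4.
Step 16. [r3c3∈{1}] r3c3 is down to just 1, so r3c3=1.
Step 17. [r4c4∈{4}] r4c4 has the single candidate 4. So r4c4=4.
Step 18. [r4c5∈{1}] nothing but 1 survives at r4c5. So r4c5=1.
Step 19. [r2c3∈{5}] only 5 remains possible at r2c3 ⇒ r2c3=5.
Step 20. [r6c1∈{8}] nothing but 8 survives at r6c1, so r6c1=8.
Step 21. [r5c8∈{2}] r5c8 is down to just 2, so r5c8=2.
Step 22. [r7c7∈{1}] r7c7 is down to just 1 ⇒ r7c7=1.
Step 23. [r8c6∈{8}] r8c6 is down to just 8 ⇒ r8c6=8.
Step 24. [r6c2∈{4}] only 4 remains possible at r6c2, so r6c2=4.
Step 25. [r5c2∈{1}] r5c2 has the single candidate 1 ⇒ r5c2=1.
Step 26. [r6c3∈{9}] r6c3 is down to just 9. So r6c3=9.
Step 27. [r6c7∈{3}] r6c7 has the single candidate 3. So r6c7=3.
Step 28. [r9c9∈{3}] only 3 remains possible at r9c9, so r9c9=3.
Step 29. [r7c8∈{7}] only 7 remains possible at r7c8, so r7c8=7.
Step 30. [r2c7∈{6}] r2c7 is down to just 6. So r2c7=6.
Step 31. [r8c9∈{5}] r8c9 is down to just 5 ⇒ r8c9=5.
Step 32. [r2c1∈{3}] r2c1 has the single candidate 3, so r2c1=3.
Step 33. [r2c2∈{7}] r2c2's peers cover all but 7 ⇒ r2c2=7.
Step 34. [r1c4∈{3}] r1c4 is down to just 3. So r1c4=3.
Step 35. [r3c6∈{2}] r3c6 is down to just 2. So r3c6=2.
Step 36. [r9c8∈{6}] r9c8 has the single candidate 6 ⇒ r9c8=6.
Step 37. [r8c8∈{9}] r8c8's peers cover all but 9, so r8c8=9.
Step 38. [r4c8∈{8}] r4c8 is down to just 8 ⇒ r4c8=8.
Step 39. [r6c5∈{2}] nothing but 2 survives at r6c5. So r6c5=2.
Step 40. [r7c4∈{5}] r7c4 is down to just 5. So r7c4=5.

Answer: 2 9 6 3 5 1 8 4 7 / 3 7 5 9 8 4 6 1 2 / 4 8 1 6 7 2 5 3 9 / 5 2 3 4 1 9 7 8 6 / 6 1 7 8 3 5 9 2 4 / 8 4 9 7 2 6 3 5 1 / 9 6 2 5 4 3 1 7 8 / 7 3 4 1 6 8 2 9 5 / 1 5 8 2 9 7 4 6 3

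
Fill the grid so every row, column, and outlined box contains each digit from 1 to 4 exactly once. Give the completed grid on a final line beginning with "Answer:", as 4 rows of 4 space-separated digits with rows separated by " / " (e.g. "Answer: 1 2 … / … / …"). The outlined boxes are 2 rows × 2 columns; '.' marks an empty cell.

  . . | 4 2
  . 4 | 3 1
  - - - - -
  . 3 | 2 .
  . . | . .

Step 1. [r3c1∈{1,4}] across row 3, 1 lands solely at r3c1. So r3c1=1.
Step 2. [r4c1∈{2,4}] across col 1, 4 lands solely at r4c1. So r4c1=4.
Step 3. [r3c4∈{4}] r3c4 has the single candidate 4. So r3c4=4.
Step 4. [r1c2∈{1}] r1c2 has the single candidate 1 ⇒ r1c2=1.
Step 5. [r2c1∈{2}] r2c1's peers cover all but 2, so r2c1=2.
Step 6. [r1c1∈{3}] r1c1's peers cover all but 3, so r1c1=3.
Step 7. [r4c4∈{3}] only 3 remains possible at r4c4. So r4c4=3.
Step 8. [r4c2∈{2}] r4c2 has the single candidate 2. So r4c2=2.
Step 9. [r4c3∈{1}] r4c3 has the single candidate 1. So r4c3=1.

Answer: 3 1 4 2 / 2 4 3 1 / 1 3 2 4 / 4 2 1 3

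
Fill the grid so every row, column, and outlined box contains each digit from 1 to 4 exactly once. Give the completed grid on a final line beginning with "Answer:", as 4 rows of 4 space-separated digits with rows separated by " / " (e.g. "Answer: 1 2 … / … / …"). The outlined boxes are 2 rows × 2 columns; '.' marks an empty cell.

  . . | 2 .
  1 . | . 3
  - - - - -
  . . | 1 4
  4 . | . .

Step 1. [r2c2∈{2,4}] across row 2, 2 lands solely at r2c2, so r2c2=2.
Step 2. [r3c2∈{3}] r3c2's peers cover all but 3, so r3c2=3.
Step 3. [r4c3∈{3}] nothing but 3 survives at r4c3, so r4c3=3.
Step 4. [r2c3∈{4}] nothing but 4 survives at r2c3 ⇒ r2c3=4.
Step 5. [r4c4∈{2}] only 2 remains possible at r4c4. So r4c4=2.
Step 6. [r1c2∈{4}] only 4 remains possible at r1c2 ⇒ r1c2=4.
Step 7. [r4c2∈{1}] nothing but 1 survives at r4c2, so r4c2=1.
Step 8. [r3c1∈{2}] r3c1 is down to just 2. So r3c1=2.
Step 9. [r1c4∈{1}] r1c4 is down to just 1 ⇒ r1c4=1.
Step 10. [r1c1∈{3}] only 3 remains possible at r1c1, so r1c1=3.

Answer: 3 4 2 1 / 1 2 4 3 / 2 3 1 4 / 4 1 3 2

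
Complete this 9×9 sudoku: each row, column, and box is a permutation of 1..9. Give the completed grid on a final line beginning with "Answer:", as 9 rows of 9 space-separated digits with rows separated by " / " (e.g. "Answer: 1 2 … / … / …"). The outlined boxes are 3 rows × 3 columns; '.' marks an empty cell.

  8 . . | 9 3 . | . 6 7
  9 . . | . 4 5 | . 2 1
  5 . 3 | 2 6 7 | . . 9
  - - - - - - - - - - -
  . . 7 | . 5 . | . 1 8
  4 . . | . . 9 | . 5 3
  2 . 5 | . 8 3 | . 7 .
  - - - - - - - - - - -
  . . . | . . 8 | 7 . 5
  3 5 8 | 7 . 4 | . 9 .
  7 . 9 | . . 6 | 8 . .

Step 1. [r3c2∈{1,4}] across row 3, 1 lands solely at r3c2, so r3c2=1.
Step 2. [r4c1∈{6}] r4c1 is down to just 6. So r4c1=6.
Step 3. [r6c4∈{1,4,6}] in row 6, 1 fits only at r6c4, so r6c4=1.
Step 4. [r3c7∈{4}] r3c7's peers cover all but 4 ⇒ r3c7=4.
Step 5. [r8c7∈{1,2,6}] in col 7, 1 fits only at r8c7. So r8c7=1.
Step 6. [r8c5∈{2}] r8c5 is down to just 2, so r8c5=2.
Step 7. [r7c4∈{3}] r7c4 has the single candidate 3, so r7c4=3.
Step 8. [r7c8∈{4}] r7c8 is down to just 4. So r7c8=4.
Step 9. [r6c2∈{9}] r6c2's peers cover all but 9. So r6c2=9.
Step 10. [r9c2∈{2,4}] r9c2 is the only open cell in row 9 admitting 4 ⇒ r9c2=4.
Step 11. [r1c2∈{2}] r1c2 is down to just 2. So r1c2=2.
Step 12. [r2c3∈{6}] r2c3's peers cover all but 6, so r2c3=6.
Step 13. [r7c1∈{1}] only 1 remains possible at r7c1 ⇒ r7c1=1.
Step 14. [r5c7∈{2,6}] 2 has one home in row 5: r5c7, so r5c7=2.
Step 15. [r6c7∈{6}] r6c7 is down to just 6, so r6c7=6.
Step 16. [r5c2∈{8}] r5c2's peers cover all but 8, so r5c2=8.
Step 17. [r1c7∈{5}] r1c7 has the single candidate 5 ⇒ r1c7=5.
Step 18. [r9c5∈{1}] r9c5 is down to just 1. So r9c5=1.
Step 19. [r4c7∈{9}] r4c7's peers cover all but 9. So r4c7=9.
Step 20. [r4c2∈{3}] r4c2's peers cover all but 3, so r4c2=3.
Step 21. [r6c9∈{4}] r6c9's peers cover all but 4, so r6c9=4.
Step 22. [r7c3∈{2}] r7c3's peers cover all but 2 ⇒ r7c3=2.
Step 23. [r2c7∈{3}] only 3 remains possible at r2c7 ⇒ r2c7=3.
Step 24. [r1c6∈{1}] only 1 remains possible at r1c6 ⇒ r1c6=1.
Step 25. [r4c4∈{4}] r4c4 has the single candidate 4. So r4c4=4.
Step 26. [r4c6∈{2}] only 2 remains possible at r4c6. So r4c6=2.
Step 27. [r5c4∈{6}] nothing but 6 survives at r5c4. So r5c4=6.
Step 28. [r3c8∈{8}] nothing but 8 survives at r3c8. So r3c8=8.
Step 29. [r9c4∈{5}] only 5 remains possible at r9c4. So r9c4=5.
Step 30. [r2c4∈{8}] r2c4 is down to just 8, so r2c4=8.
Step 31. [r9c9∈{2}] r9c9 is down to just 2. So r9c9=2.
Step 32. [r7c5∈{9}] r7c5 is down to just 9, so r7c5=9.
Step 33. [r9c8∈{3}] r9c8 has the single candidate 3. So r9c8=3.
Step 34. [r5c3∈{1}] r5c3 has the single candidate 1 ⇒ r5c3=1.
Step 35. [r7c2∈{6}] r7c2 has the single candidate 6, so r7c2=6.
Step 36. [r2c2∈{7}] only 7 remains possible at r2c2, so r2c2=7.
Step 37. [r5c5∈{7}] r5c5 has the single candidate 7, so r5c5=7.
Step 38. [r8c9∈{6}] r8c9 is down to just 6, so r8c9=6.
Step 39. [r1c3∈{4}] only 4 remains possible at r1c3. So r1c3=4.

Answer: 8 2 4 9 3 1 5 6 7 / 9 7 6 8 4 5 3 2 1 / 5 1 3 2 6 7 4 8 9 / 6 3 7 4 5 2 9 1 8 / 4 8 1 6 7 9 2 5 3 / 2 9 5 1 8 3 6 7 4 / 1 6 2 3 9 8 7 4 5 / 3 5 8 7 2 4 1 9 6 / 7 4 9 5 1 6 8 3 2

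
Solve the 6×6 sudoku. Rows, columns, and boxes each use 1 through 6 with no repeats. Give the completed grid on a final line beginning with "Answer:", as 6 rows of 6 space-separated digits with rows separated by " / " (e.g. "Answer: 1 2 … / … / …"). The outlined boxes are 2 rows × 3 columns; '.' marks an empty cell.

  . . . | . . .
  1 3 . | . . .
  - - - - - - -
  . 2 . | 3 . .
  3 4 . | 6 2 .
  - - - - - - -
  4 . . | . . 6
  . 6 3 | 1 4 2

Step 1. [r1c2∈{5}] only 5 remains possible at r1c2. So r1c2=5.
Step 2. [r3c6∈{1,4,5}] in row 3, 4 fits only at r3c6 ⇒ r3c6=4.
Step 3. [r5c3∈{1,2,5}] r5c3 is the only open cell in row 5 admitting 2 ⇒ r5c3=2.
Step 4. [r2c6∈{5}] r2c6's peers cover all but 5. So r2c6=5.
Step 5. [r3c5∈{1,5}] r3c5 is the only open cell in box 4 admitting 5, so r3c5=5.
Step 6. [r1c5∈{1,3,6}] r1c5 is the only open cell in col 5 admitting 1. So r1c5=1.
Step 7. [r2c4∈{2,4}] r2c4 is the only open cell in row 2 admitting 2 ⇒ r2c4=2.
Step 8. [r3c1∈{6}] only 6 remains possible at r3c1. So r3c1=6.
Step 9. [r1c3∈{4,6}] in row 1, 6 fits only at r1c3. So r1c3=6.
Step 10. [r4c3∈{1,5}] in row 4, 5 fits only at r4c3, so r4c3=5.
Step 11. [r1c1∈{2}] r1c1 has the single candidate 2, so r1c1=2.
Step 12. [r5c4∈{5}] r5c4 is down to just 5 ⇒ r5c4=5.
Step 13. [r2c5∈{6}] nothing but 6 survives at r2c5 ⇒ r2c5=6.
Step 14. [r2c3∈{4}] r2c3 is down to just 4, so r2c3=4.
Step 15. [r5c5∈{3}] only 3 remains possible at r5c5. So r5c5=3.
Step 16. [r6c1∈{5}] r6c1's peers cover all but 5 ⇒ r6c1=5.
Step 17. [r1c4∈{4}] r1c4 has the single candidate 4 ⇒ r1c4=4.
Step 18. [r5c2∈{1}] nothing but 1 survives at r5c2, so r5c2=1.
Step 19. [r3c3∈{1}] nothing but 1 survives at r3c3. So r3c3=1.
Step 20. [r1c6∈{3}] nothing but 3 survives at r1c6, so r1c6=3.
Step 21. [r4c6∈{1}] r4c6 has the single candidate 1, so r4c6=1.

Answer: 2 5 6 4 1 3 / 1 3 4 2 6 5 / 6 2 1 3 5 4 / 3 4 5 6 2 1 / 4 1 2 5 3 6 / 5 6 3 1 4 2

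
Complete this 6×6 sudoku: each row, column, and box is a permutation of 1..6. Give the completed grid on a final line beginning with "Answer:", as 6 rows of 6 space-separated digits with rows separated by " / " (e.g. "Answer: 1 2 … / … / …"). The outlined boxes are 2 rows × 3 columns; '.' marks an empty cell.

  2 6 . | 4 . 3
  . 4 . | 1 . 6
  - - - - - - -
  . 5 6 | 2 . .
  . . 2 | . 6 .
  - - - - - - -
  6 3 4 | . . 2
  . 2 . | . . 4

Step 1. [r5c4∈{5}] r5c4's peers cover all but 5, so r5c4=5.
Step 2. [r3c5∈{1,3,4}] in col 5, 4 fits only at r3c5 ⇒ r3c5=4.
Step 3. [r4c2∈{1}] r4c2 is down to just 1 ⇒ r4c2=1.
Step 4. [r6c1∈{1,5}] in col 1, 1 fits only at r6c1. So r6c1=1.
Step 5. [r2c1∈{3,5}] in col 1, 5 fits only at r2c1 ⇒ r2c1=5.
Step 6. [r4c4∈{3}] nothing but 3 survives at r4c4, so r4c4=3.
Step 7. [r6c5∈{3}] nothing but 3 survives at r6c5 ⇒ r6c5=3.
Step 8. [r1c3∈{1}] r1c3 is down to just 1, so r1c3=1.
Step 9. [r6c4∈{6}] nothing but 6 survives at r6c4. So r6c4=6.
Step 10. [r4c6∈{5}] r4c6 has the single candidate 5, so r4c6=5.
Step 11. [r3c1∈{3}] r3c1 is down to just 3, so r3c1=3.
Step 12. [r3c6∈{1}] nothing but 1 survives at r3c6, so r3c6=1.
Step 13. [r5c5∈{1}] r5c5 is down to just 1, so r5c5=1.
Step 14. [r2c3∈{3}] nothing but 3 survives at r2c3. So r2c3=3.
Step 15. [r2c5∈{2}] r2c5's peers cover all but 2. So r2c5=2.
Step 16. [r1c5∈{5}] r1c5 is down to just 5 ⇒ r1c5=5.
Step 17. [r4c1∈{4}] nothing but 4 survives at r4c1, so r4c1=4.
Step 18. [r6c3∈{5}] r6c3's peers cover all but 5 ⇒ r6c3=5.

Answer: 2 6 1 4 5 3 / 5 4 3 1 2 6 / 3 5 6 2 4 1 / 4 1 2 3 6 5 / 6 3 4 5 1 2 / 1 2 5 6 3 4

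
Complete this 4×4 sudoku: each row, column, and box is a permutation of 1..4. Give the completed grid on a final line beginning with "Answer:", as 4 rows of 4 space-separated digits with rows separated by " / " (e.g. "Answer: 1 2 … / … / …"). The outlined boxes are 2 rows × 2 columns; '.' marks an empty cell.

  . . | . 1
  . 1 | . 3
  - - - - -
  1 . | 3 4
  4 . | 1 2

Step 1. [r2c1∈{2}] r2c1 has the single candidate 2, so r2c1=2.
Step 2. [r1c2∈{3,4}] col 2 places 4 nowhere but r1c2. So r1c2=4.
Step 3. [r1c3∈{2}] nothing but 2 survives at r1c3, so r1c3=2.
Step 4. [r1c1∈{3}] r1c1's peers cover all but 3 ⇒ r1c1=3.
Step 5. [r2c3∈{4}] r2c3's peers cover all but 4. So r2c3=4.
Step 6. [r4c2∈{3}] r4c2 has the single candidate 3 ⇒ r4c2=3.
Step 7. [r3c2∈{2}] r3c2 has the single candidate 2, so r3c2=2.

Answer: 3 4 2 1 / 2 1 4 3 / 1 2 3 4 / 4 3 1 2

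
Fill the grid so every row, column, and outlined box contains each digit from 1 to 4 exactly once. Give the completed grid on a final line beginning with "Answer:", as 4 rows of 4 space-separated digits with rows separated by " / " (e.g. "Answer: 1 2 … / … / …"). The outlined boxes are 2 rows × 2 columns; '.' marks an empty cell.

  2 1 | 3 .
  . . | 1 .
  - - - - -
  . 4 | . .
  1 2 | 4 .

Step 1. [r3c1∈{3}] only 3 remains possible at r3c1, so r3c1=3.
Step 2. [r2c4∈{2,4}] r2c4 is the only open cell in row 2 admitting 2 ⇒ r2c4=2.
Step 3. [r3c4∈{1}] r3c4 has the single candidate 1. So r3c4=1.
Step 4. [r2c2∈{3}] r2c2 is down to just 3 ⇒ r2c2=3.
Step 5. [r2c1∈{4}] nothing but 4 survives at r2c1. So r2c1=4.
Step 6. [r3c3∈{2}] nothing but 2 survives at r3c3, so r3c3=2.
Step 7. [r1c4∈{4}] r1c4 has the single candidate 4. So r1c4=4.
Step 8. [r4c4∈{3}] r4c4's peers cover all but 3, so r4c4=3.

Answer: 2 1 3 4 / 4 3 1 2 / 3 4 2 1 / 1 2 4 3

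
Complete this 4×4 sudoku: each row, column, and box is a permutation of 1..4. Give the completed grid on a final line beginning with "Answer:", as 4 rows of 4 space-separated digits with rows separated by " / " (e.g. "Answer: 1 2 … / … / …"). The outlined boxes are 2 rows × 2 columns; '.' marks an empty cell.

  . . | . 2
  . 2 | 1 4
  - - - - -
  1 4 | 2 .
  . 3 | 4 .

Step 1. [r1c1∈{3,4}] across row 1, 4 lands solely at r1c1. So r1c1=4.
Step 2. [r4c1∈{2}] r4c1 has the single candidate 2. So r4c1=2.
Step 3. [r1c3∈{3}] r1c3's peers cover all but 3 ⇒ r1c3=3.
Step 4. [r2c1∈{3}] r2c1 has the single candidate 3 ⇒ r2c1=3.
Step 5. [r3c4∈{3}] r3c4's peers cover all but 3. So r3c4=3.
Step 6. [r4c4∈{1}] r4c4 has the single candidate 1, so r4c4=1.
Step 7. [r1c2∈{1}] nothing but 1 survives at r1c2. So r1c2=1.

Answer: 4 1 3 2 / 3 2 1 4 / 1 4 2 3 / 2 3 4 1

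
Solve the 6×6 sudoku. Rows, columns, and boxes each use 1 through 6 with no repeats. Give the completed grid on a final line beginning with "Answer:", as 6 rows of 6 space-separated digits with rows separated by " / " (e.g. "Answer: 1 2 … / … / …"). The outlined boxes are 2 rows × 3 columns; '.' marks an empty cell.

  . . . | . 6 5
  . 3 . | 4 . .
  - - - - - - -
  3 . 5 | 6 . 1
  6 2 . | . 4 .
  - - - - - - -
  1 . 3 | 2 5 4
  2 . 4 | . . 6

Step 1. [r1c2∈{1,4}] col 2 places 1 nowhere but r1c2. So r1c2=1.
Step 2. [r6c4∈{1,3}] col 4 places 1 nowhere but r6c4, so r6c4=1.
Step 3. [r2c6∈{2}] r2c6's peers cover all but 2. So r2c6=2.
Step 4. [r1c4∈{3}] only 3 remains possible at r1c4. So r1c4=3.
Step 5. [r6c2∈{5}] r6c2's peers cover all but 5, so r6c2=5.
Step 6. [r3c5∈{2}] r3c5 is down to just 2, so r3c5=2.
Step 7. [r2c1∈{5}] only 5 remains possible at r2c1. So r2c1=5.
Step 8. [r1c1∈{4}] nothing but 4 survives at r1c1. So r1c1=4.
Step 9. [r5c2∈{6}] only 6 remains possible at r5c2. So r5c2=6.
Step 10. [r4c6∈{3}] r4c6 is down to just 3 ⇒ r4c6=3.
Step 11. [r4c4∈{5}] r4c4 has the single candidate 5. So r4c4=5.
Step 12. [r6c5∈{3}] r6c5's peers cover all but 3, so r6c5=3.
Step 13. [r2c5∈{1}] r2c5 has the single candidate 1. So r2c5=1.
Step 14. [r2c3∈{6}] r2c3's peers cover all but 6 ⇒ r2c3=6.
Step 15. [r3c2∈{4}] only 4 remains possible at r3c2 ⇒ r3c2=4.
Step 16. [r1c3∈{2}] nothing but 2 survives at r1c3. So r1c3=2.
Step 17. [r4c3∈{1}] r4c3's peers cover all but 1. So r4c3=1.

Answer: 4 1 2 3 6 5 / 5 3 6 4 1 2 / 3 4 5 6 2 1 / 6 2 1 5 4 3 / 1 6 3 2 5 4 / 2 5 4 1 3 6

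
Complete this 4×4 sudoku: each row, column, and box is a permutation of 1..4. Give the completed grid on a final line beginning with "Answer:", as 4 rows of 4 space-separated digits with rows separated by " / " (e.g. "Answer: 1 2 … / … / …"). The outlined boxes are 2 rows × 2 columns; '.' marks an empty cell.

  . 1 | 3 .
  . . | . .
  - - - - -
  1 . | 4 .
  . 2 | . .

Step 1. [r2c3∈{1,2}] r2c3 is the only open cell in col 3 admitting 2 ⇒ r2c3=2.
Step 2. [r2c2∈{3,4}] col 2 places 4 nowhere but r2c2 ⇒ r2c2=4.
Step 3. [r3c2∈{3}] r3c2's peers cover all but 3. So r3c2=3.
Step 4. [r4c4∈{1,3}] row 4 places 3 nowhere but r4c4, so r4c4=3.
Step 5. [r1c1∈{2}] r1c1's peers cover all but 2, so r1c1=2.
Step 6. [r3c4∈{2}] r3c4's peers cover all but 2, so r3c4=2.
Step 7. [r2c4∈{1}] nothing but 1 survives at r2c4, so r2c4=1.
Step 8. [r4c3∈{1}] only 1 remains possible at r4c3, so r4c3=1.
Step 9. [r2c1∈{3}] nothing but 3 survives at r2c1. So r2c1=3.
Step 10. [r4c1∈{4}] r4c1 has the single candidate 4. So r4c1=4.
Step 11. [r1c4∈{4}] nothing but 4 survives at r1c4. So r1c4=4.

Answer: 2 1 3 4 / 3 4 2 1 / 1 3 4 2 / 4 2 1 3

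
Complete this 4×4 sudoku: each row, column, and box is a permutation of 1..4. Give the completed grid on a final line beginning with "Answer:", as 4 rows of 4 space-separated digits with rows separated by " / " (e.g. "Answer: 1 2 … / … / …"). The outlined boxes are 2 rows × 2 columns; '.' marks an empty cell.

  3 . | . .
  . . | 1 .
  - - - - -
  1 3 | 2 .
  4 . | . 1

Step 1. [r2c1∈{2}] r2c1's peers cover all but 2, so r2c1=2.
Step 2. [r1c3∈{4}] r1c3 is down to just 4. So r1c3=4.
Step 3. [r4c2∈{2}] r4c2's peers cover all but 2. So r4c2=2.
Step 4. [r2c4∈{3}] r2c4's peers cover all but 3. So r2c4=3.
Step 5. [r4c3∈{3}] r4c3 is down to just 3, so r4c3=3.
Step 6. [r1c4∈{2}] nothing but 2 survives at r1c4. So r1c4=2.
Step 7. [r1c2∈{1}] r1c2's peers cover all but 1 ⇒ r1c2=1.
Step 8. [r2c2∈{4}] nothing but 4 survives at r2c2. So r2c2=4.
Step 9. [r3c4∈{4}] r3c4 has the single candidate 4 ⇒ r3c4=4.

Answer: 3 1 4 2 / 2 4 1 3 / 1 3 2 4 / 4 2 3 1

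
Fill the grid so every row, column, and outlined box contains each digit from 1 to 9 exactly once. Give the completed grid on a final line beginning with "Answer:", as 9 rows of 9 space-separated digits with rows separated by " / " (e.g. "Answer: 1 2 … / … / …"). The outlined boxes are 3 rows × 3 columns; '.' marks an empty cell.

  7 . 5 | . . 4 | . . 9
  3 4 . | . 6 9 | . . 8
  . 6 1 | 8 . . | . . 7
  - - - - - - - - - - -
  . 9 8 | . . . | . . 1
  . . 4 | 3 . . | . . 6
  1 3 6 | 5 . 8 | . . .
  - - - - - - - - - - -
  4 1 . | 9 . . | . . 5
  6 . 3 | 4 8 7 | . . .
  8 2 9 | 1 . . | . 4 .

Step 1. [r9c7∈{3,6,7}] in row 9, 7 fits only at r9c7 ⇒ r9c7=7.
Step 2. [r1c4∈{2}] r1c4's peers cover all but 2, so r1c4=2.
Step 3. [r3c7∈{2,3,4,5}] r3c7 is the only open cell in row 3 admitting 4. So r3c7=4.
Step 4. [r8c9∈{2}] r8c9's peers cover all but 2. So r8c9=2.
Step 5. [r1c5∈{1,3}] in box 2, 1 fits only at r1c5 ⇒ r1c5=1.
Step 6. [r9c6∈{3,5,6}] in row 9, 6 fits only at r9c6, so r9c6=6.
Step 7. [r4c6∈{2}] r4c6 is down to just 2 ⇒ r4c6=2.
Step 8. [r7c6∈{3}] nothing but 3 survives at r7c6. So r7c6=3.
Step 9. [r5c1∈{2,5}] in box 4, 2 fits only at r5c1. So r5c1=2.
Step 10. [r3c8∈{2,3,5}] r3c8 is the only open cell in row 3 admitting 2, so r3c8=2.
Step 11. [r4c1∈{5}] r4c1's peers cover all but 5. So r4c1=5.
Step 12. [r5c2∈{7}] r5c2 has the single candidate 7, so r5c2=7.
Step 13. [r5c5∈{9}] only 9 remains possible at r5c5 ⇒ r5c5=9.
Step 14. [r4c5∈{4,7}] across row 4, 4 lands solely at r4c5. So r4c5=4.
Step 15. [r4c7∈{3}] nothing but 3 survives at r4c7. So r4c7=3.
Step 16. [r4c8∈{7}] r4c8 has the single candidate 7, so r4c8=7.
Step 17. [r6c8∈{9}] nothing but 9 survives at r6c8 ⇒ r6c8=9.
Step 18. [r8c8∈{1}] r8c8's peers cover all but 1, so r8c8=1.
Step 19. [r2c8∈{5}] nothing but 5 survives at r2c8. So r2c8=5.
Step 20. [r1c7∈{6}] r1c7's peers cover all but 6 ⇒ r1c7=6.
Step 21. [r5c8∈{8}] r5c8's peers cover all but 8 ⇒ r5c8=8.
Step 22. [r3c5∈{3,5}] in row 3, 3 fits only at r3c5. So r3c5=3.
Step 23. [r5c6∈{1}] r5c6 has the single candidate 1 ⇒ r5c6=1.
Step 24. [r7c5∈{2}] r7c5 has the single candidate 2 ⇒ r7c5=2.
Step 25. [r2c4∈{7}] r2c4 is down to just 7. So r2c4=7.
Step 26. [r7c7∈{8}] r7c7 has the single candidate 8, so r7c7=8.
Step 27. [r3c6∈{5}] r3c6's peers cover all but 5 ⇒ r3c6=5.
Step 28. [r8c7∈{9}] nothing but 9 survives at r8c7. So r8c7=9.
Step 29. [r1c2∈{8}] r1c2's peers cover all but 8. So r1c2=8.
Step 30. [r2c7∈{1}] r2c7's peers cover all but 1. So r2c7=1.
Step 31. [r9c9∈{3}] r9c9's peers cover all but 3 ⇒ r9c9=3.
Step 32. [r7c3∈{7}] r7c3 is down to just 7. So r7c3=7.
Step 33. [r2c3∈{2}] r2c3 is down to just 2 ⇒ r2c3=2.
Step 34. [r6c7∈{2}] r6c7 is down to just 2 ⇒ r6c7=2.
Step 35. [r5c7∈{5}] r5c7 has the single candidate 5. So r5c7=5.
Step 36. [r6c5∈{7}] r6c5's peers cover all but 7. So r6c5=7.
Step 37. [r3c1∈{9}] r3c1 has the single candidate 9. So r3c1=9.
Step 38. [r4c4∈{6}] nothing but 6 survives at r4c4. So r4c4=6.
Step 39. [r6c9∈{4}] nothing but 4 survives at r6c9, so r6c9=4.
Step 40. [r8c2∈{5}] r8c2 has the single candidate 5 ⇒ r8c2=5.
Step 41. [r7c8∈{6}] nothing but 6 survives at r7c8, so r7c8=6.
Step 42. [r9c5∈{5}] r9c5's peers cover all but 5, so r9c5=5.
Step 43. [r1c8∈{3}] r1c8's peers cover all but 3, so r1c8=3.

Answer: 7 8 5 2 1 4 6 3 9 / 3 4 2 7 6 9 1 5 8 / 9 6 1 8 3 5 4 2 7 / 5 9 8 6 4 2 3 7 1 / 2 7 4 3 9 1 5 8 6 / 1 3 6 5 7 8 2 9 4 / 4 1 7 9 2 3 8 6 5 / 6 5 3 4 8 7 9 1 2 / 8 2 9 1 5 6 7 4 3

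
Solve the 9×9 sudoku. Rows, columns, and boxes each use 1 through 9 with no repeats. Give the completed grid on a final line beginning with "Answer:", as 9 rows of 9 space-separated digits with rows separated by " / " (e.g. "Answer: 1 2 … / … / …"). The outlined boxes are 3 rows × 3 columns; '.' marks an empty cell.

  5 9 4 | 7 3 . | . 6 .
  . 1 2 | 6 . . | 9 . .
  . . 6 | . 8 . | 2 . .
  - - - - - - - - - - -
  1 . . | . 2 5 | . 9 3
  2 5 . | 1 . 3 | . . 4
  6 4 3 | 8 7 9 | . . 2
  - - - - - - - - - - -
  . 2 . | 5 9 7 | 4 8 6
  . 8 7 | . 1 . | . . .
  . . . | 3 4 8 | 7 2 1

Step 1. [r3c2∈{3,7}] 3 has one home in col 2: r3c2, so r3c2=3.
Step 2. [r2c8∈{3,4,5,7}] across row 2, 3 lands solely at r2c8. So r2c8=3.
Step 3. [r3c8∈{1,4,5,7}] 4 has one home in col 8: r3c8, so r3c8=4.
Step 4. [r8c8∈{5}] only 5 remains possible at r8c8, so r8c8=5.
Step 5. [r1c7∈{1,8}] 1 has one home in box 3: r1c7, so r1c7=1.
Step 6. [r8c1∈{3,4,9}] row 8 places 4 nowhere but r8c1 ⇒ r8c1=4.
Step 7. [r4c3∈{8}] nothing but 8 survives at r4c3 ⇒ r4c3=8.
Step 8. [r3c9∈{5,7}] in row 3, 5 fits only at r3c9 ⇒ r3c9=5.
Step 9. [r2c9∈{7,8}] col 9 places 7 nowhere but r2c9, so r2c9=7.
Step 10. [r5c5∈{6}] nothing but 6 survives at r5c5, so r5c5=6.
Step 11. [r1c6∈{2}] nothing but 2 survives at r1c6. So r1c6=2.
Step 12. [r5c3∈{9}] r5c3's peers cover all but 9 ⇒ r5c3=9.
Step 13. [r8c6∈{6}] r8c6 is down to just 6. So r8c6=6.
Step 14. [r3c1∈{7}] only 7 remains possible at r3c1, so r3c1=7.
Step 15. [r3c4∈{9}] r3c4's peers cover all but 9, so r3c4=9.
Step 16. [r1c9∈{8}] r1c9's peers cover all but 8, so r1c9=8.
Step 17. [r4c7∈{6}] r4c7's peers cover all but 6, so r4c7=6.
Step 18. [r6c7∈{5}] r6c7's peers cover all but 5 ⇒ r6c7=5.
Step 19. [r9c3∈{5}] r9c3 has the single candidate 5. So r9c3=5.
Step 20. [r7c1∈{3}] only 3 remains possible at r7c1. So r7c1=3.
Step 21. [r2c6∈{4}] r2c6's peers cover all but 4. So r2c6=4.
Step 22. [r8c4∈{2}] r8c4 is down to just 2. So r8c4=2.
Step 23. [r5c7∈{8}] r5c7 has the single candidate 8 ⇒ r5c7=8.
Step 24. [r5c8∈{7}] r5c8 is down to just 7, so r5c8=7.
Step 25. [r9c1∈{9}] r9c1 is down to just 9, so r9c1=9.
Step 26. [r4c2∈{7}] only 7 remains possible at r4c2 ⇒ r4c2=7.
Step 27. [r2c1∈{8}] r2c1's peers cover all but 8. So r2c1=8.
Step 28. [r2c5∈{5}] nothing but 5 survives at r2c5, so r2c5=5.
Step 29. [r9c2∈{6}] r9c2's peers cover all but 6. So r9c2=6.
Step 30. [r3c6∈{1}] nothing but 1 survives at r3c6. So r3c6=1.
Step 31. [r4c4∈{4}] r4c4 has the single candidate 4, so r4c4=4.
Step 32. [r8c7∈{3}] r8c7 is down to just 3, so r8c7=3.
Step 33. [r8c9∈{9}] only 9 remains possible at r8c9. So r8c9=9.
Step 34. [r7c3∈{1}] r7c3's peers cover all but 1 ⇒ r7c3=1.
Step 35. [r6c8∈{1}] r6c8 has the single candidate 1 ⇒ r6c8=1.

Answer: 5 9 4 7 3 2 1 6 8 / 8 1 2 6 5 4 9 3 7 / 7 3 6 9 8 1 2 4 5 / 1 7 8 4 2 5 6 9 3 / 2 5 9 1 6 3 8 7 4 / 6 4 3 8 7 9 5 1 2 / 3 2 1 5 9 7 4 8 6 / 4 8 7 2 1 6 3 5 9 / 9 6 5 3 4 8 7 2 1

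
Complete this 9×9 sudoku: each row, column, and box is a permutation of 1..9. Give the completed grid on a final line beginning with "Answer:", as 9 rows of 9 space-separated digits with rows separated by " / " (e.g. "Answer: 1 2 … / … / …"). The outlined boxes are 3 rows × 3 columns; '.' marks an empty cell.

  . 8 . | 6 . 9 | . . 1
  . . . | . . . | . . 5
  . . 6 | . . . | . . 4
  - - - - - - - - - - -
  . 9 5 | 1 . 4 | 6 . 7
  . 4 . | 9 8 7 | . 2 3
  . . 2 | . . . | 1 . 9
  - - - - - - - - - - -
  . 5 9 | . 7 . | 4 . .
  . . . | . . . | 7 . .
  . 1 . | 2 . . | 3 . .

Step 1. [r4c8∈{8}] nothing but 8 survives at r4c8. So r4c8=8.
Step 2. [r4c1∈{3}] only 3 remains possible at r4c1 ⇒ r4c1=3.
Step 3. [r2c8∈{3,6,7,9}] row 2 places 6 nowhere but r2c8. So r2c8=6.
Step 4. [r5c1∈{1,6}] r5c1 is the only open cell in row 5 admitting 6 ⇒ r5c1=6.
Step 5. [r8c2∈{2,3,6}] col 2 places 6 nowhere but r8c2 ⇒ r8c2=6.
Step 6. [r8c3∈{3,4,8}] r8c3 is the only open cell in box 7 admitting 3. So r8c3=3.
Step 7. [r9c3∈{4,7,8}] col 3 places 8 nowhere but r9c3 ⇒ r9c3=8.
Step 8. [r7c1∈{2}] r7c1 has the single candidate 2, so r7c1=2.
Step 9. [r8c1∈{4}] only 4 remains possible at r8c1, so r8c1=4.
Step 10. [r2c4∈{3,4,7,8}] r2c4 is the only open cell in col 4 admitting 4 ⇒ r2c4=4.
Step 11. [r3c4∈{3,5,7,8}] in col 4, 7 fits only at r3c4. So r3c4=7.
Step 12. [r9c9∈{6}] r9c9 has the single candidate 6 ⇒ r9c9=6.
Step 13. [r9c6∈{5}] nothing but 5 survives at r9c6, so r9c6=5.
Step 14. [r7c6∈{1,3,6,8}] 6 has one home in row 7: r7c6. So r7c6=6.
Step 15. [r6c6∈{3}] r6c6's peers cover all but 3, so r6c6=3.
Step 16. [r9c8∈{9}] r9c8 is down to just 9, so r9c8=9.
Step 17. [r3c8∈{3}] r3c8 is down to just 3, so r3c8=3.
Step 18. [r3c2∈{2}] nothing but 2 survives at r3c2 ⇒ r3c2=2.
Step 19. [r2c6∈{1,2,8}] col 6 places 2 nowhere but r2c6, so r2c6=2.
Step 20. [r9c1∈{7}] only 7 remains possible at r9c1, so r9c1=7.
Step 21. [r3c6∈{1,8}] across box 2, 8 lands solely at r3c6. So r3c6=8.
Step 22. [r2c2∈{3,7}] r2c2 is the only open cell in col 2 admitting 3. So r2c2=3.
Step 23. [r2c5∈{1}] only 1 remains possible at r2c5, so r2c5=1.
Step 24. [r3c5∈{5}] r3c5 is down to just 5, so r3c5=5.
Step 25. [r2c1∈{9}] r2c1's peers cover all but 9. So r2c1=9.
Step 26. [r8c8∈{1,5}] 5 has one home in row 8: r8c8. So r8c8=5.
Step 27. [r8c4∈{8}] only 8 remains possible at r8c4. So r8c4=8.
Step 28. [r1c3∈{4,7}] 4 has one home in row 1: r1c3. So r1c3=4.
Step 29. [r2c7∈{8}] only 8 remains possible at r2c7. So r2c7=8.
Step 30. [r6c1∈{8}] only 8 remains possible at r6c1 ⇒ r6c1=8.
Step 31. [r1c1∈{5}] r1c1 is down to just 5. So r1c1=5.
Step 32. [r1c7∈{2}] r1c7 has the single candidate 2, so r1c7=2.
Step 33. [r8c9∈{2}] r8c9 is down to just 2. So r8c9=2.
Step 34. [r8c5∈{9}] r8c5 has the single candidate 9. So r8c5=9.
Step 35. [r6c5∈{6}] r6c5 has the single candidate 6. So r6c5=6.
Step 36. [r4c5∈{2}] r4c5 has the single candidate 2 ⇒ r4c5=2.
Step 37. [r3c7∈{9}] r3c7's peers cover all but 9, so r3c7=9.
Step 38. [r5c7∈{5}] r5c7 has the single candidate 5 ⇒ r5c7=5.
Step 39. [r7c8∈{1}] r7c8 is down to just 1 ⇒ r7c8=1.
Step 40. [r5c3∈{1}] nothing but 1 survives at r5c3. So r5c3=1.
Step 41. [r1c5∈{3}] r1c5's peers cover all but 3, so r1c5=3.
Step 42. [r7c9∈{8}] r7c9 has the single candidate 8. So r7c9=8.
Step 43. [r8c6∈{1}] only 1 remains possible at r8c6. So r8c6=1.
Step 44. [r6c4∈{5}] r6c4 is down to just 5 ⇒ r6c4=5.
Step 45. [r6c2∈{7}] r6c2's peers cover all but 7, so r6c2=7.
Step 46. [r1c8∈{7}] r1c8's peers cover all but 7, so r1c8=7.
Step 47. [r3c1∈{1}] r3c1 is down to just 1, so r3c1=1.
Step 48. [r7c4∈{3}] r7c4 is down to just 3, so r7c4=3.
Step 49. [r2c3∈{7}] r2c3 has the single candidate 7. So r2c3=7.
Step 50. [r9c5∈{4}] r9c5 is down to just 4, so r9c5=4.
Step 51. [r6c8∈{4}] r6c8's peers cover all but 4. So r6c8=4.

Answer: 5 8 4 6 3 9 2 7 1 / 9 3 7 4 1 2 8 6 5 / 1 2 6 7 5 8 9 3 4 / 3 9 5 1 2 4 6 8 7 / 6 4 1 9 8 7 5 2 3 / 8 7 2 5 6 3 1 4 9 / 2 5 9 3 7 6 4 1 8 / 4 6 3 8 9 1 7 5 2 / 7 1 8 2 4 5 3 9 6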